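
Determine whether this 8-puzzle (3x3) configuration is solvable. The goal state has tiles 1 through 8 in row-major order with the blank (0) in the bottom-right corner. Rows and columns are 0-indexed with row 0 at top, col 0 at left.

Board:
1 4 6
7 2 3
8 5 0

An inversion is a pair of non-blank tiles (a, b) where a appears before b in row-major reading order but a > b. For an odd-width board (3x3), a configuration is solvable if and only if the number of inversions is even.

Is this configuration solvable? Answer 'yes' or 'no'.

Answer: no

Derivation:
Inversions (pairs i<j in row-major order where tile[i] > tile[j] > 0): 9
9 is odd, so the puzzle is not solvable.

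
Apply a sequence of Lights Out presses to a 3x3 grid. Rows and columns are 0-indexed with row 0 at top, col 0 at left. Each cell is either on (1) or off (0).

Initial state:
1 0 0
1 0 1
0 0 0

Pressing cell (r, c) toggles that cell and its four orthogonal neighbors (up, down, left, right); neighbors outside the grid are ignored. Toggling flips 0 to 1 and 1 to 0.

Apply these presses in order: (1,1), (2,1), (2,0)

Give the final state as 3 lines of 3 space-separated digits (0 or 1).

Answer: 1 1 0
1 0 0
0 1 1

Derivation:
After press 1 at (1,1):
1 1 0
0 1 0
0 1 0

After press 2 at (2,1):
1 1 0
0 0 0
1 0 1

After press 3 at (2,0):
1 1 0
1 0 0
0 1 1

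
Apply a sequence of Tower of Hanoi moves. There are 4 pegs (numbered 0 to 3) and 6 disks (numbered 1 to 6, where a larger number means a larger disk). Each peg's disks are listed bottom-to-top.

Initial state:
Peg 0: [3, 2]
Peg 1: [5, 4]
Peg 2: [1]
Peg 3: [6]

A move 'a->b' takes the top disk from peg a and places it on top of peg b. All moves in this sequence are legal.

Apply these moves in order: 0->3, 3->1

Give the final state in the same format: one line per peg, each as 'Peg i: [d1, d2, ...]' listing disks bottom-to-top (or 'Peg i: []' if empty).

After move 1 (0->3):
Peg 0: [3]
Peg 1: [5, 4]
Peg 2: [1]
Peg 3: [6, 2]

After move 2 (3->1):
Peg 0: [3]
Peg 1: [5, 4, 2]
Peg 2: [1]
Peg 3: [6]

Answer: Peg 0: [3]
Peg 1: [5, 4, 2]
Peg 2: [1]
Peg 3: [6]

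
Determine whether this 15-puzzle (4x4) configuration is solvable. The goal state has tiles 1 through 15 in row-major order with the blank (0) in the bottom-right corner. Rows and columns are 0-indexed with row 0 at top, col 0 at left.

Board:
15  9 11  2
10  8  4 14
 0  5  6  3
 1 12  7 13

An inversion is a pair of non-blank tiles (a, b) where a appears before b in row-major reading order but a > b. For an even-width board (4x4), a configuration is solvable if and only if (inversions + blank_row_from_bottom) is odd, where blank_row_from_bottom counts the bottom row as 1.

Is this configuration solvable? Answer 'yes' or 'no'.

Inversions: 60
Blank is in row 2 (0-indexed from top), which is row 2 counting from the bottom (bottom = 1).
60 + 2 = 62, which is even, so the puzzle is not solvable.

Answer: no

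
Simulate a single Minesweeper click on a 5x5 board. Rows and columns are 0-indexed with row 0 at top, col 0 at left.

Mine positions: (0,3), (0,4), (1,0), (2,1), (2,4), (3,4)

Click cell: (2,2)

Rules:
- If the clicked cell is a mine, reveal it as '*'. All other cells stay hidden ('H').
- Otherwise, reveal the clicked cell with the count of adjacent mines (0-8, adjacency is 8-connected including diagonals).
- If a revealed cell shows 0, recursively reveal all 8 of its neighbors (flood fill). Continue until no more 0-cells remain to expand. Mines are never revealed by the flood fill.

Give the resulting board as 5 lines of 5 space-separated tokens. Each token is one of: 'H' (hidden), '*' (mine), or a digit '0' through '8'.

H H H H H
H H H H H
H H 1 H H
H H H H H
H H H H H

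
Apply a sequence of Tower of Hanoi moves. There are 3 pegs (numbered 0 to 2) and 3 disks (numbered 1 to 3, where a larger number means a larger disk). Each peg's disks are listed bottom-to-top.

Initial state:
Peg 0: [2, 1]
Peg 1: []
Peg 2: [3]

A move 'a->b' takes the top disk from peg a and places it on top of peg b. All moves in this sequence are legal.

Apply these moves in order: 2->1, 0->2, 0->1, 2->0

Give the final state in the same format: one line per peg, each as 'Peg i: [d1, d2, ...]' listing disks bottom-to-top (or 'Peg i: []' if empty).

After move 1 (2->1):
Peg 0: [2, 1]
Peg 1: [3]
Peg 2: []

After move 2 (0->2):
Peg 0: [2]
Peg 1: [3]
Peg 2: [1]

After move 3 (0->1):
Peg 0: []
Peg 1: [3, 2]
Peg 2: [1]

After move 4 (2->0):
Peg 0: [1]
Peg 1: [3, 2]
Peg 2: []

Answer: Peg 0: [1]
Peg 1: [3, 2]
Peg 2: []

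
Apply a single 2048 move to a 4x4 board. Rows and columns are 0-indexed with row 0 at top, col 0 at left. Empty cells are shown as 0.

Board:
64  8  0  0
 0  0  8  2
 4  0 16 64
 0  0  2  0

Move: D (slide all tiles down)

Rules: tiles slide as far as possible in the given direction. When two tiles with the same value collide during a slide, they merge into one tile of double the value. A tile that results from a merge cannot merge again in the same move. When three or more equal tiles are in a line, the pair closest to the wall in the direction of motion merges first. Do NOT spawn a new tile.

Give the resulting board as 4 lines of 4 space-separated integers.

Slide down:
col 0: [64, 0, 4, 0] -> [0, 0, 64, 4]
col 1: [8, 0, 0, 0] -> [0, 0, 0, 8]
col 2: [0, 8, 16, 2] -> [0, 8, 16, 2]
col 3: [0, 2, 64, 0] -> [0, 0, 2, 64]

Answer:  0  0  0  0
 0  0  8  0
64  0 16  2
 4  8  2 64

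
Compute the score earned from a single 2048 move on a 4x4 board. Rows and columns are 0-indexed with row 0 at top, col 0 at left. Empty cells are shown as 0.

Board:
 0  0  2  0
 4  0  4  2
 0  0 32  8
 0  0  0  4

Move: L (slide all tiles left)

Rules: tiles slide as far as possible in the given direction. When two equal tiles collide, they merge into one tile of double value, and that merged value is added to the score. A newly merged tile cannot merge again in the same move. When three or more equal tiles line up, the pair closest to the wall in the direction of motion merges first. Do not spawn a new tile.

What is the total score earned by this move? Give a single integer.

Slide left:
row 0: [0, 0, 2, 0] -> [2, 0, 0, 0]  score +0 (running 0)
row 1: [4, 0, 4, 2] -> [8, 2, 0, 0]  score +8 (running 8)
row 2: [0, 0, 32, 8] -> [32, 8, 0, 0]  score +0 (running 8)
row 3: [0, 0, 0, 4] -> [4, 0, 0, 0]  score +0 (running 8)
Board after move:
 2  0  0  0
 8  2  0  0
32  8  0  0
 4  0  0  0

Answer: 8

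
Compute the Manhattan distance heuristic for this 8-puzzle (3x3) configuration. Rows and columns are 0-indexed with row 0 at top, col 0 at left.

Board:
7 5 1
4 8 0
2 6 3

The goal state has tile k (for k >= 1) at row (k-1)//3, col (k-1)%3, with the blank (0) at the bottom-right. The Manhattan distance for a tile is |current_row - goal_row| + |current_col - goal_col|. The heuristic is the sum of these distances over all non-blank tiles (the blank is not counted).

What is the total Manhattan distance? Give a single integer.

Tile 7: at (0,0), goal (2,0), distance |0-2|+|0-0| = 2
Tile 5: at (0,1), goal (1,1), distance |0-1|+|1-1| = 1
Tile 1: at (0,2), goal (0,0), distance |0-0|+|2-0| = 2
Tile 4: at (1,0), goal (1,0), distance |1-1|+|0-0| = 0
Tile 8: at (1,1), goal (2,1), distance |1-2|+|1-1| = 1
Tile 2: at (2,0), goal (0,1), distance |2-0|+|0-1| = 3
Tile 6: at (2,1), goal (1,2), distance |2-1|+|1-2| = 2
Tile 3: at (2,2), goal (0,2), distance |2-0|+|2-2| = 2
Sum: 2 + 1 + 2 + 0 + 1 + 3 + 2 + 2 = 13

Answer: 13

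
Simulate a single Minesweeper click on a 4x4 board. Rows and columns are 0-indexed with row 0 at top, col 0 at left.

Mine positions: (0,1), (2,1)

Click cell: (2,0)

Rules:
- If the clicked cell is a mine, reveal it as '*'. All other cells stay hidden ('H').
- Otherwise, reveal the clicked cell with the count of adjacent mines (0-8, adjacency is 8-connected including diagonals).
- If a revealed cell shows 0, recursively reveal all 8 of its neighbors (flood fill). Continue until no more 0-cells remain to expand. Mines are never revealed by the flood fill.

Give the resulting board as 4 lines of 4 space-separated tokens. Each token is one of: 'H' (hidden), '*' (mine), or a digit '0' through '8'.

H H H H
H H H H
1 H H H
H H H H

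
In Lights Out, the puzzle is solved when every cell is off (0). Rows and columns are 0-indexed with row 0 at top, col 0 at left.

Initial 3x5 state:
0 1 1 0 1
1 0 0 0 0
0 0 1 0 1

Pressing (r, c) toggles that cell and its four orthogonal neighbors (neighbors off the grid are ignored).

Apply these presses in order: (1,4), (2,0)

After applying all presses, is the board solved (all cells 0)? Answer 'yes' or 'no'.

After press 1 at (1,4):
0 1 1 0 0
1 0 0 1 1
0 0 1 0 0

After press 2 at (2,0):
0 1 1 0 0
0 0 0 1 1
1 1 1 0 0

Lights still on: 7

Answer: no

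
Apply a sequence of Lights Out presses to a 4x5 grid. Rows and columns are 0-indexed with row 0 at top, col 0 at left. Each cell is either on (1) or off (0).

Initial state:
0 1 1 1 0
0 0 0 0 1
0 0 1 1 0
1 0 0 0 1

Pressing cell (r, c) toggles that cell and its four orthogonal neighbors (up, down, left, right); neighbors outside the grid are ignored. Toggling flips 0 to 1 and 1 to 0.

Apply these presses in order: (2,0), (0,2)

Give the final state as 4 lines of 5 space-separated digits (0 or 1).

After press 1 at (2,0):
0 1 1 1 0
1 0 0 0 1
1 1 1 1 0
0 0 0 0 1

After press 2 at (0,2):
0 0 0 0 0
1 0 1 0 1
1 1 1 1 0
0 0 0 0 1

Answer: 0 0 0 0 0
1 0 1 0 1
1 1 1 1 0
0 0 0 0 1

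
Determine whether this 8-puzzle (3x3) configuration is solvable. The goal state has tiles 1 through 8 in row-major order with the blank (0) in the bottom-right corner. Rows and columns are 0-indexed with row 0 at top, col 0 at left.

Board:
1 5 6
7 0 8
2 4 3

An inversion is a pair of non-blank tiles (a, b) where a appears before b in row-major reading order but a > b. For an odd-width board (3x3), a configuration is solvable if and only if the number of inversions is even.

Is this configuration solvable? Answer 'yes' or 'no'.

Inversions (pairs i<j in row-major order where tile[i] > tile[j] > 0): 13
13 is odd, so the puzzle is not solvable.

Answer: no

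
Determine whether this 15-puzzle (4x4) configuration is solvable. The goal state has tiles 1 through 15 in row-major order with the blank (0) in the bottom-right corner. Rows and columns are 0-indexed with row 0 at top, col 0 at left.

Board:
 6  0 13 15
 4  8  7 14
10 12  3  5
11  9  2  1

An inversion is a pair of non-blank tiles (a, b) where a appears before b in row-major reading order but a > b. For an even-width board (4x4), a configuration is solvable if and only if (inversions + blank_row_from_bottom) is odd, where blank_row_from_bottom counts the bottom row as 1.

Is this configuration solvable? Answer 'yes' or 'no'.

Inversions: 69
Blank is in row 0 (0-indexed from top), which is row 4 counting from the bottom (bottom = 1).
69 + 4 = 73, which is odd, so the puzzle is solvable.

Answer: yes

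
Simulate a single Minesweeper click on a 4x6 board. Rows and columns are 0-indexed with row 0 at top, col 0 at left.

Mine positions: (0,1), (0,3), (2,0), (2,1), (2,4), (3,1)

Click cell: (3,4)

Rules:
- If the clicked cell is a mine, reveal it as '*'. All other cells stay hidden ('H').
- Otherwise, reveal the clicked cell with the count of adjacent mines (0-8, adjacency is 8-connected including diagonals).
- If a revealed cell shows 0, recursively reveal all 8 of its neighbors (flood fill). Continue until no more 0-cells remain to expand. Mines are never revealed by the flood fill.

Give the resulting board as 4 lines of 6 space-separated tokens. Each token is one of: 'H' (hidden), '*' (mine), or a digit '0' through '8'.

H H H H H H
H H H H H H
H H H H H H
H H H H 1 H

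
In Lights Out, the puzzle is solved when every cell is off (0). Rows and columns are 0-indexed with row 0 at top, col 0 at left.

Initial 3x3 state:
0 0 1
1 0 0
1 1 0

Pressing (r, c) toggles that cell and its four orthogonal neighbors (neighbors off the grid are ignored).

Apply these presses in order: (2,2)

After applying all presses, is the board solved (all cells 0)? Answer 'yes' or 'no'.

Answer: no

Derivation:
After press 1 at (2,2):
0 0 1
1 0 1
1 0 1

Lights still on: 5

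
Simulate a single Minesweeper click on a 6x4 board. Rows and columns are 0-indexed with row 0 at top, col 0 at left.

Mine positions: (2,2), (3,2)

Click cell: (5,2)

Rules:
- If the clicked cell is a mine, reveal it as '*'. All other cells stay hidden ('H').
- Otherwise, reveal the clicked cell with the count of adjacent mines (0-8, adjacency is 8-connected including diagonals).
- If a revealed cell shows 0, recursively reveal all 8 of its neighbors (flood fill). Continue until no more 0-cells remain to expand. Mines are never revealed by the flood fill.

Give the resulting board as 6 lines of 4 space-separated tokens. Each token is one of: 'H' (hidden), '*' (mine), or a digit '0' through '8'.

0 0 0 0
0 1 1 1
0 2 H H
0 2 H H
0 1 1 1
0 0 0 0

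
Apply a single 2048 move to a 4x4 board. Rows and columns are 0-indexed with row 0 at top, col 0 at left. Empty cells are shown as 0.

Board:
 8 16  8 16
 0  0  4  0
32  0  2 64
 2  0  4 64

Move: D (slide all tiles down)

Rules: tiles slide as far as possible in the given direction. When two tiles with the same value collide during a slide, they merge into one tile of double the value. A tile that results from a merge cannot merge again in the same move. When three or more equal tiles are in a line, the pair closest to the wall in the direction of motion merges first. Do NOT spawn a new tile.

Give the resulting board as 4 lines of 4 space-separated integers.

Slide down:
col 0: [8, 0, 32, 2] -> [0, 8, 32, 2]
col 1: [16, 0, 0, 0] -> [0, 0, 0, 16]
col 2: [8, 4, 2, 4] -> [8, 4, 2, 4]
col 3: [16, 0, 64, 64] -> [0, 0, 16, 128]

Answer:   0   0   8   0
  8   0   4   0
 32   0   2  16
  2  16   4 128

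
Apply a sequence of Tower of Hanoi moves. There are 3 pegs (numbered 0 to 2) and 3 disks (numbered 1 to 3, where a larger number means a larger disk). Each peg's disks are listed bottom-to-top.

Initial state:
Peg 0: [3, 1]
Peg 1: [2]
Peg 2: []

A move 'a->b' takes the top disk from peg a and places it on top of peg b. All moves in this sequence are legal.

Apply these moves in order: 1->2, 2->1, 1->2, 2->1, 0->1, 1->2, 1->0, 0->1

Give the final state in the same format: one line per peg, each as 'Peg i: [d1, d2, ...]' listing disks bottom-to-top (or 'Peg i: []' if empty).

Answer: Peg 0: [3]
Peg 1: [2]
Peg 2: [1]

Derivation:
After move 1 (1->2):
Peg 0: [3, 1]
Peg 1: []
Peg 2: [2]

After move 2 (2->1):
Peg 0: [3, 1]
Peg 1: [2]
Peg 2: []

After move 3 (1->2):
Peg 0: [3, 1]
Peg 1: []
Peg 2: [2]

After move 4 (2->1):
Peg 0: [3, 1]
Peg 1: [2]
Peg 2: []

After move 5 (0->1):
Peg 0: [3]
Peg 1: [2, 1]
Peg 2: []

After move 6 (1->2):
Peg 0: [3]
Peg 1: [2]
Peg 2: [1]

After move 7 (1->0):
Peg 0: [3, 2]
Peg 1: []
Peg 2: [1]

After move 8 (0->1):
Peg 0: [3]
Peg 1: [2]
Peg 2: [1]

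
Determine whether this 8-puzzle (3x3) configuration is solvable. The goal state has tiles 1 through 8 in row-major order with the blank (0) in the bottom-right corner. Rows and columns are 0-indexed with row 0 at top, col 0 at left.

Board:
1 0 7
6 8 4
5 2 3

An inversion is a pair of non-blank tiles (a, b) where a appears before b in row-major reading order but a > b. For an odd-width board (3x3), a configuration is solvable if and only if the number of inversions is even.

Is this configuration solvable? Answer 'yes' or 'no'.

Inversions (pairs i<j in row-major order where tile[i] > tile[j] > 0): 17
17 is odd, so the puzzle is not solvable.

Answer: no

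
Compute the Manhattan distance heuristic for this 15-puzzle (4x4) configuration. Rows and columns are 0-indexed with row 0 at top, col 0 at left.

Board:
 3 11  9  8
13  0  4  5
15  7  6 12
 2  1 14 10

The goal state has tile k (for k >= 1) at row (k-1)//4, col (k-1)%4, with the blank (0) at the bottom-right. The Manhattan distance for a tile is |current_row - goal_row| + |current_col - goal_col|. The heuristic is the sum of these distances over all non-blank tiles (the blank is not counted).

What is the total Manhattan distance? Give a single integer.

Tile 3: (0,0)->(0,2) = 2
Tile 11: (0,1)->(2,2) = 3
Tile 9: (0,2)->(2,0) = 4
Tile 8: (0,3)->(1,3) = 1
Tile 13: (1,0)->(3,0) = 2
Tile 4: (1,2)->(0,3) = 2
Tile 5: (1,3)->(1,0) = 3
Tile 15: (2,0)->(3,2) = 3
Tile 7: (2,1)->(1,2) = 2
Tile 6: (2,2)->(1,1) = 2
Tile 12: (2,3)->(2,3) = 0
Tile 2: (3,0)->(0,1) = 4
Tile 1: (3,1)->(0,0) = 4
Tile 14: (3,2)->(3,1) = 1
Tile 10: (3,3)->(2,1) = 3
Sum: 2 + 3 + 4 + 1 + 2 + 2 + 3 + 3 + 2 + 2 + 0 + 4 + 4 + 1 + 3 = 36

Answer: 36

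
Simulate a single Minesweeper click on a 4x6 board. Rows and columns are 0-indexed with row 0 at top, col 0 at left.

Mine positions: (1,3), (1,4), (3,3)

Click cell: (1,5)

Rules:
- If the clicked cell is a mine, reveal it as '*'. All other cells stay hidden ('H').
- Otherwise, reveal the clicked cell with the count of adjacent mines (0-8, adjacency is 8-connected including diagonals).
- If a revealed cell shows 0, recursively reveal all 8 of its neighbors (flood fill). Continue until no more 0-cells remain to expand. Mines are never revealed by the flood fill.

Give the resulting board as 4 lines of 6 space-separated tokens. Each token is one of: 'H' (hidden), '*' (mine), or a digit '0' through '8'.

H H H H H H
H H H H H 1
H H H H H H
H H H H H H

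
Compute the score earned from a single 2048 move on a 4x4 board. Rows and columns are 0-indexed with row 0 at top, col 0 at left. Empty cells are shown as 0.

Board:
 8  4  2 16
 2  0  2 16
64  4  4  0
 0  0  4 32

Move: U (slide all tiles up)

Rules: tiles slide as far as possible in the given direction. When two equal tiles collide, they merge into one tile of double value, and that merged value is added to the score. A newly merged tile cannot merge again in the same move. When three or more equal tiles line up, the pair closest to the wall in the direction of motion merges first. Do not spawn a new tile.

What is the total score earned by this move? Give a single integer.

Slide up:
col 0: [8, 2, 64, 0] -> [8, 2, 64, 0]  score +0 (running 0)
col 1: [4, 0, 4, 0] -> [8, 0, 0, 0]  score +8 (running 8)
col 2: [2, 2, 4, 4] -> [4, 8, 0, 0]  score +12 (running 20)
col 3: [16, 16, 0, 32] -> [32, 32, 0, 0]  score +32 (running 52)
Board after move:
 8  8  4 32
 2  0  8 32
64  0  0  0
 0  0  0  0

Answer: 52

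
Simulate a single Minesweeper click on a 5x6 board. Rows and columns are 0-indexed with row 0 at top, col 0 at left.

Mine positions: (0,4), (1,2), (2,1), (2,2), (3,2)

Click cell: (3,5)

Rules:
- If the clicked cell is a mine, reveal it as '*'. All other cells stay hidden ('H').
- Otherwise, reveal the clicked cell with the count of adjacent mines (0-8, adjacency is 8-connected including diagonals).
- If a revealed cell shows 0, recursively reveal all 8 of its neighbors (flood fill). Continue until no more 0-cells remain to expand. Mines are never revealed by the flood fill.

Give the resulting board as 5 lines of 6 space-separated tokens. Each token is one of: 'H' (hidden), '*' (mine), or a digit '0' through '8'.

H H H H H H
H H H 3 1 1
H H H 3 0 0
H H H 2 0 0
H H H 1 0 0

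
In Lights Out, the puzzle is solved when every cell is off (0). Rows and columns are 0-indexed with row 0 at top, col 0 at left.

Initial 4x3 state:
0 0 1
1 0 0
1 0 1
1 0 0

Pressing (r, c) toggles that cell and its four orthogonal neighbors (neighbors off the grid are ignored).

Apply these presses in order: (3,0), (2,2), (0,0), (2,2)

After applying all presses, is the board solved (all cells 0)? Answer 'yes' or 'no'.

After press 1 at (3,0):
0 0 1
1 0 0
0 0 1
0 1 0

After press 2 at (2,2):
0 0 1
1 0 1
0 1 0
0 1 1

After press 3 at (0,0):
1 1 1
0 0 1
0 1 0
0 1 1

After press 4 at (2,2):
1 1 1
0 0 0
0 0 1
0 1 0

Lights still on: 5

Answer: no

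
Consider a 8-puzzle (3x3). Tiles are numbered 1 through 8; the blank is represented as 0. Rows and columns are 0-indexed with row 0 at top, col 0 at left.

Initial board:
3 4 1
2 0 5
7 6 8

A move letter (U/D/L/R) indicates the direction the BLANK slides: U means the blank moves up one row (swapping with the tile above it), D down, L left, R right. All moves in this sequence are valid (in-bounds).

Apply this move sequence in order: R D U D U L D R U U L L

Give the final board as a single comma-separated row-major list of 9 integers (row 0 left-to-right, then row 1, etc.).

After move 1 (R):
3 4 1
2 5 0
7 6 8

After move 2 (D):
3 4 1
2 5 8
7 6 0

After move 3 (U):
3 4 1
2 5 0
7 6 8

After move 4 (D):
3 4 1
2 5 8
7 6 0

After move 5 (U):
3 4 1
2 5 0
7 6 8

After move 6 (L):
3 4 1
2 0 5
7 6 8

After move 7 (D):
3 4 1
2 6 5
7 0 8

After move 8 (R):
3 4 1
2 6 5
7 8 0

After move 9 (U):
3 4 1
2 6 0
7 8 5

After move 10 (U):
3 4 0
2 6 1
7 8 5

After move 11 (L):
3 0 4
2 6 1
7 8 5

After move 12 (L):
0 3 4
2 6 1
7 8 5

Answer: 0, 3, 4, 2, 6, 1, 7, 8, 5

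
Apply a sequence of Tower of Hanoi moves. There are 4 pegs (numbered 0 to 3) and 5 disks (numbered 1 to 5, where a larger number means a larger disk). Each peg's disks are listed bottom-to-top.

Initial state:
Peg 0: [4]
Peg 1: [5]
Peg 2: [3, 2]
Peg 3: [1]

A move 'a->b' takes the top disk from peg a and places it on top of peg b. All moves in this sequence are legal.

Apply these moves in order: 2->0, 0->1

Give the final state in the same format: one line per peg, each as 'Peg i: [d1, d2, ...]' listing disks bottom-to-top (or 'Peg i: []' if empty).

After move 1 (2->0):
Peg 0: [4, 2]
Peg 1: [5]
Peg 2: [3]
Peg 3: [1]

After move 2 (0->1):
Peg 0: [4]
Peg 1: [5, 2]
Peg 2: [3]
Peg 3: [1]

Answer: Peg 0: [4]
Peg 1: [5, 2]
Peg 2: [3]
Peg 3: [1]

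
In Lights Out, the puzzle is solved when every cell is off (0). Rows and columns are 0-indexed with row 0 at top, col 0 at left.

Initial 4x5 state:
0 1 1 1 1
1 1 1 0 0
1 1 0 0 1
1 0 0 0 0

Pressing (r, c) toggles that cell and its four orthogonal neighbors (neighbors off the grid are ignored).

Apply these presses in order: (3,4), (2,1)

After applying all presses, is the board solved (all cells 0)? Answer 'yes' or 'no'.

After press 1 at (3,4):
0 1 1 1 1
1 1 1 0 0
1 1 0 0 0
1 0 0 1 1

After press 2 at (2,1):
0 1 1 1 1
1 0 1 0 0
0 0 1 0 0
1 1 0 1 1

Lights still on: 11

Answer: no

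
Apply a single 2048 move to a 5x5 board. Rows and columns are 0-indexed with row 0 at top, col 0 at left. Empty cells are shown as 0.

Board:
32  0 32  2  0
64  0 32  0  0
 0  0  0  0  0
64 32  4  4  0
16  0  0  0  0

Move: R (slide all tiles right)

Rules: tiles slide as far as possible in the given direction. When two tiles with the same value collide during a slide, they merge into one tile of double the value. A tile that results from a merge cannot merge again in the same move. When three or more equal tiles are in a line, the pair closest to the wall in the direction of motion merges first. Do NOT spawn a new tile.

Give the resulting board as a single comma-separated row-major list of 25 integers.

Slide right:
row 0: [32, 0, 32, 2, 0] -> [0, 0, 0, 64, 2]
row 1: [64, 0, 32, 0, 0] -> [0, 0, 0, 64, 32]
row 2: [0, 0, 0, 0, 0] -> [0, 0, 0, 0, 0]
row 3: [64, 32, 4, 4, 0] -> [0, 0, 64, 32, 8]
row 4: [16, 0, 0, 0, 0] -> [0, 0, 0, 0, 16]

Answer: 0, 0, 0, 64, 2, 0, 0, 0, 64, 32, 0, 0, 0, 0, 0, 0, 0, 64, 32, 8, 0, 0, 0, 0, 16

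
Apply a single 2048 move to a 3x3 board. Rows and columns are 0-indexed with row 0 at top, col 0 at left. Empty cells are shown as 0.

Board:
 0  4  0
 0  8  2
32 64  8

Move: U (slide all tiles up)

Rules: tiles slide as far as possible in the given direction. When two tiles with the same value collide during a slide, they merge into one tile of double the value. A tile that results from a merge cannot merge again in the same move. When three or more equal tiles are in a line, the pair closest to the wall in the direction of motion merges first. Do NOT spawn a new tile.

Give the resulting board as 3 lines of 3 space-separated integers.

Answer: 32  4  2
 0  8  8
 0 64  0

Derivation:
Slide up:
col 0: [0, 0, 32] -> [32, 0, 0]
col 1: [4, 8, 64] -> [4, 8, 64]
col 2: [0, 2, 8] -> [2, 8, 0]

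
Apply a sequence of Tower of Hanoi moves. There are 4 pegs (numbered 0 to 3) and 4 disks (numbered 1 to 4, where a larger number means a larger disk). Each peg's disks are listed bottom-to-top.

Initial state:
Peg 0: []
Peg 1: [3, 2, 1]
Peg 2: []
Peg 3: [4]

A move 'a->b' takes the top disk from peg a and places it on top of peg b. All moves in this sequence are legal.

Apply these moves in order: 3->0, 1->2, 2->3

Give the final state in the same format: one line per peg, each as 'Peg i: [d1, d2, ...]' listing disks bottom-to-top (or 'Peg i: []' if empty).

After move 1 (3->0):
Peg 0: [4]
Peg 1: [3, 2, 1]
Peg 2: []
Peg 3: []

After move 2 (1->2):
Peg 0: [4]
Peg 1: [3, 2]
Peg 2: [1]
Peg 3: []

After move 3 (2->3):
Peg 0: [4]
Peg 1: [3, 2]
Peg 2: []
Peg 3: [1]

Answer: Peg 0: [4]
Peg 1: [3, 2]
Peg 2: []
Peg 3: [1]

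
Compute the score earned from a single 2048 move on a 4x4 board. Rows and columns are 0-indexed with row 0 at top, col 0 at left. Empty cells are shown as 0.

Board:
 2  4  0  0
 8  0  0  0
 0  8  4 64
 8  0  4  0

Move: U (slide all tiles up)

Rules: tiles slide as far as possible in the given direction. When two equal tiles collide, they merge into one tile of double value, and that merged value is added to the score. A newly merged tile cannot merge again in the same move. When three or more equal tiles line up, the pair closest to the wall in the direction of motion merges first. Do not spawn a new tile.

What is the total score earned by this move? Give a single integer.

Answer: 24

Derivation:
Slide up:
col 0: [2, 8, 0, 8] -> [2, 16, 0, 0]  score +16 (running 16)
col 1: [4, 0, 8, 0] -> [4, 8, 0, 0]  score +0 (running 16)
col 2: [0, 0, 4, 4] -> [8, 0, 0, 0]  score +8 (running 24)
col 3: [0, 0, 64, 0] -> [64, 0, 0, 0]  score +0 (running 24)
Board after move:
 2  4  8 64
16  8  0  0
 0  0  0  0
 0  0  0  0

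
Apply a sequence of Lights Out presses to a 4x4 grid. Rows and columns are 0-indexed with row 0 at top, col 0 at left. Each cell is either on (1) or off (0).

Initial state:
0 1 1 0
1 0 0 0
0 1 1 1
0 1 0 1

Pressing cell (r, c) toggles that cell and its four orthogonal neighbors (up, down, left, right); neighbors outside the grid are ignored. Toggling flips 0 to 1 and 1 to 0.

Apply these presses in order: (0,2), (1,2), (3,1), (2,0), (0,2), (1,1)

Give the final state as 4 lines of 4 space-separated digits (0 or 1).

Answer: 0 0 0 0
1 0 0 1
1 0 0 1
0 0 1 1

Derivation:
After press 1 at (0,2):
0 0 0 1
1 0 1 0
0 1 1 1
0 1 0 1

After press 2 at (1,2):
0 0 1 1
1 1 0 1
0 1 0 1
0 1 0 1

After press 3 at (3,1):
0 0 1 1
1 1 0 1
0 0 0 1
1 0 1 1

After press 4 at (2,0):
0 0 1 1
0 1 0 1
1 1 0 1
0 0 1 1

After press 5 at (0,2):
0 1 0 0
0 1 1 1
1 1 0 1
0 0 1 1

After press 6 at (1,1):
0 0 0 0
1 0 0 1
1 0 0 1
0 0 1 1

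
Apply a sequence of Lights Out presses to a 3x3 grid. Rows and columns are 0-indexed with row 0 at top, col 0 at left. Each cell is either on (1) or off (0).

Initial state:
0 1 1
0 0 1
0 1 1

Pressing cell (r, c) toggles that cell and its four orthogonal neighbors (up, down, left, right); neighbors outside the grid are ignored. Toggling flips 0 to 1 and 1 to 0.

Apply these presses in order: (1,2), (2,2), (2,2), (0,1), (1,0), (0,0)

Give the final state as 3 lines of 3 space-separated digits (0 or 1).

After press 1 at (1,2):
0 1 0
0 1 0
0 1 0

After press 2 at (2,2):
0 1 0
0 1 1
0 0 1

After press 3 at (2,2):
0 1 0
0 1 0
0 1 0

After press 4 at (0,1):
1 0 1
0 0 0
0 1 0

After press 5 at (1,0):
0 0 1
1 1 0
1 1 0

After press 6 at (0,0):
1 1 1
0 1 0
1 1 0

Answer: 1 1 1
0 1 0
1 1 0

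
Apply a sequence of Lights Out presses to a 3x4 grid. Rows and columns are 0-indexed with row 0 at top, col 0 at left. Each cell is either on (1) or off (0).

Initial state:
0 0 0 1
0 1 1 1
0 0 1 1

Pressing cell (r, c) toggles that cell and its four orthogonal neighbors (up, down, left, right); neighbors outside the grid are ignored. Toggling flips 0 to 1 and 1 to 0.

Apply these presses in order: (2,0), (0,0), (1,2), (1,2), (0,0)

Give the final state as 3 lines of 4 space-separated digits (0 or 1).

Answer: 0 0 0 1
1 1 1 1
1 1 1 1

Derivation:
After press 1 at (2,0):
0 0 0 1
1 1 1 1
1 1 1 1

After press 2 at (0,0):
1 1 0 1
0 1 1 1
1 1 1 1

After press 3 at (1,2):
1 1 1 1
0 0 0 0
1 1 0 1

After press 4 at (1,2):
1 1 0 1
0 1 1 1
1 1 1 1

After press 5 at (0,0):
0 0 0 1
1 1 1 1
1 1 1 1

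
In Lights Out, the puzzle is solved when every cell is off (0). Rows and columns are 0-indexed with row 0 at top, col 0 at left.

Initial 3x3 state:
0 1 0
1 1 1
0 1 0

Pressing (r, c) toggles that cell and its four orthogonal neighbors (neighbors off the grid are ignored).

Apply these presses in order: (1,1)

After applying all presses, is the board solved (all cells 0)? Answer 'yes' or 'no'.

Answer: yes

Derivation:
After press 1 at (1,1):
0 0 0
0 0 0
0 0 0

Lights still on: 0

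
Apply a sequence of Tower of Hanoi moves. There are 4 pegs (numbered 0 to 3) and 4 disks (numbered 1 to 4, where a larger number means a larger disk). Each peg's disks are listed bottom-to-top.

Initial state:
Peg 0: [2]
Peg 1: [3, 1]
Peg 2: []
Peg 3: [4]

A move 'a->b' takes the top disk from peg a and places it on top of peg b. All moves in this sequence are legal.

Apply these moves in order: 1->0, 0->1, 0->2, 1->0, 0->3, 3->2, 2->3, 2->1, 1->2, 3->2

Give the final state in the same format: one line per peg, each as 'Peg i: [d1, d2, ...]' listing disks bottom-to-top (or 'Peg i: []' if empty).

After move 1 (1->0):
Peg 0: [2, 1]
Peg 1: [3]
Peg 2: []
Peg 3: [4]

After move 2 (0->1):
Peg 0: [2]
Peg 1: [3, 1]
Peg 2: []
Peg 3: [4]

After move 3 (0->2):
Peg 0: []
Peg 1: [3, 1]
Peg 2: [2]
Peg 3: [4]

After move 4 (1->0):
Peg 0: [1]
Peg 1: [3]
Peg 2: [2]
Peg 3: [4]

After move 5 (0->3):
Peg 0: []
Peg 1: [3]
Peg 2: [2]
Peg 3: [4, 1]

After move 6 (3->2):
Peg 0: []
Peg 1: [3]
Peg 2: [2, 1]
Peg 3: [4]

After move 7 (2->3):
Peg 0: []
Peg 1: [3]
Peg 2: [2]
Peg 3: [4, 1]

After move 8 (2->1):
Peg 0: []
Peg 1: [3, 2]
Peg 2: []
Peg 3: [4, 1]

After move 9 (1->2):
Peg 0: []
Peg 1: [3]
Peg 2: [2]
Peg 3: [4, 1]

After move 10 (3->2):
Peg 0: []
Peg 1: [3]
Peg 2: [2, 1]
Peg 3: [4]

Answer: Peg 0: []
Peg 1: [3]
Peg 2: [2, 1]
Peg 3: [4]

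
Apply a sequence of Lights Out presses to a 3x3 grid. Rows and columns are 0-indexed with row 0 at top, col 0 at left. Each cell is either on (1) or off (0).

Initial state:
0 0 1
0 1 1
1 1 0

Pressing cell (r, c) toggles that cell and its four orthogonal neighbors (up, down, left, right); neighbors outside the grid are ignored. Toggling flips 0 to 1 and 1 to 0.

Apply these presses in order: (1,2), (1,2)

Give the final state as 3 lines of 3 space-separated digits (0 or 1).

Answer: 0 0 1
0 1 1
1 1 0

Derivation:
After press 1 at (1,2):
0 0 0
0 0 0
1 1 1

After press 2 at (1,2):
0 0 1
0 1 1
1 1 0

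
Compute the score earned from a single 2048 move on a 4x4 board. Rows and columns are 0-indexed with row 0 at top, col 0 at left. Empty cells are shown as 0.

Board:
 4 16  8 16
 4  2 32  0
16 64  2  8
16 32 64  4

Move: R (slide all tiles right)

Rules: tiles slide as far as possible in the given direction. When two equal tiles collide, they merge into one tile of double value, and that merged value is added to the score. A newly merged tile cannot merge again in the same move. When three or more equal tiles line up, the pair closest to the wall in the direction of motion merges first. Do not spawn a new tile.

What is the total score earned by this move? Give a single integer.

Slide right:
row 0: [4, 16, 8, 16] -> [4, 16, 8, 16]  score +0 (running 0)
row 1: [4, 2, 32, 0] -> [0, 4, 2, 32]  score +0 (running 0)
row 2: [16, 64, 2, 8] -> [16, 64, 2, 8]  score +0 (running 0)
row 3: [16, 32, 64, 4] -> [16, 32, 64, 4]  score +0 (running 0)
Board after move:
 4 16  8 16
 0  4  2 32
16 64  2  8
16 32 64  4

Answer: 0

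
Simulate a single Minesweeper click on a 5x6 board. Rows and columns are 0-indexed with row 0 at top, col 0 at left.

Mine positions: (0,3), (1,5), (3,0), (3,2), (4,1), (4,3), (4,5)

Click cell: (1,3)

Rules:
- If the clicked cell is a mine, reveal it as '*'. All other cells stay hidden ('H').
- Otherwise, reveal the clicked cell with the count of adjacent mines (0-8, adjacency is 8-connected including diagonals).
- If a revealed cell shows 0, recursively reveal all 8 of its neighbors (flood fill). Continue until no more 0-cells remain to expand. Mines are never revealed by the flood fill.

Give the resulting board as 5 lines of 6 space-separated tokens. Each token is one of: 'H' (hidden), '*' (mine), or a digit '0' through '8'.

H H H H H H
H H H 1 H H
H H H H H H
H H H H H H
H H H H H H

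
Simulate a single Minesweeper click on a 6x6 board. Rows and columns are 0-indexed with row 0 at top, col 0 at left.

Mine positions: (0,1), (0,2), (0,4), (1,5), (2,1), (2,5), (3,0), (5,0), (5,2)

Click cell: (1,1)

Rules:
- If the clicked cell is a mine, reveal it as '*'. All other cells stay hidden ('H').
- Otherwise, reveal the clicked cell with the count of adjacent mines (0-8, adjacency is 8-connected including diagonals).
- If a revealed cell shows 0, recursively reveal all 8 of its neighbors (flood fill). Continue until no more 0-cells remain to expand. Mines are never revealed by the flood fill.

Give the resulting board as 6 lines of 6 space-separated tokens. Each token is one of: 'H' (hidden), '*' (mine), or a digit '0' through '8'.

H H H H H H
H 3 H H H H
H H H H H H
H H H H H H
H H H H H H
H H H H H H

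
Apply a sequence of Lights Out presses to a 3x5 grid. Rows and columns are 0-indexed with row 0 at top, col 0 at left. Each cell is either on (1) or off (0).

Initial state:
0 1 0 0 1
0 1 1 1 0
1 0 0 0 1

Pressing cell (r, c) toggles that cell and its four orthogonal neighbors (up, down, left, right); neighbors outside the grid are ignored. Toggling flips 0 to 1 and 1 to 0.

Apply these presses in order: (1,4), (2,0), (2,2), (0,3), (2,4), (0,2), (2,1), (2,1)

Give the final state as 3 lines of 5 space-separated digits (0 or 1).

Answer: 0 0 0 0 1
1 1 1 1 0
0 0 1 0 1

Derivation:
After press 1 at (1,4):
0 1 0 0 0
0 1 1 0 1
1 0 0 0 0

After press 2 at (2,0):
0 1 0 0 0
1 1 1 0 1
0 1 0 0 0

After press 3 at (2,2):
0 1 0 0 0
1 1 0 0 1
0 0 1 1 0

After press 4 at (0,3):
0 1 1 1 1
1 1 0 1 1
0 0 1 1 0

After press 5 at (2,4):
0 1 1 1 1
1 1 0 1 0
0 0 1 0 1

After press 6 at (0,2):
0 0 0 0 1
1 1 1 1 0
0 0 1 0 1

After press 7 at (2,1):
0 0 0 0 1
1 0 1 1 0
1 1 0 0 1

After press 8 at (2,1):
0 0 0 0 1
1 1 1 1 0
0 0 1 0 1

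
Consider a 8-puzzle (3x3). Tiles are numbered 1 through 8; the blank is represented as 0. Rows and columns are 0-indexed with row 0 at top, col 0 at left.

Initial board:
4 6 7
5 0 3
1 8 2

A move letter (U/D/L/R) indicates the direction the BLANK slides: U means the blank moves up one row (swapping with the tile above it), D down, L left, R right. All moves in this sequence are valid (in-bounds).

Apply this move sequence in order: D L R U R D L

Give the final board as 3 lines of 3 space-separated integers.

After move 1 (D):
4 6 7
5 8 3
1 0 2

After move 2 (L):
4 6 7
5 8 3
0 1 2

After move 3 (R):
4 6 7
5 8 3
1 0 2

After move 4 (U):
4 6 7
5 0 3
1 8 2

After move 5 (R):
4 6 7
5 3 0
1 8 2

After move 6 (D):
4 6 7
5 3 2
1 8 0

After move 7 (L):
4 6 7
5 3 2
1 0 8

Answer: 4 6 7
5 3 2
1 0 8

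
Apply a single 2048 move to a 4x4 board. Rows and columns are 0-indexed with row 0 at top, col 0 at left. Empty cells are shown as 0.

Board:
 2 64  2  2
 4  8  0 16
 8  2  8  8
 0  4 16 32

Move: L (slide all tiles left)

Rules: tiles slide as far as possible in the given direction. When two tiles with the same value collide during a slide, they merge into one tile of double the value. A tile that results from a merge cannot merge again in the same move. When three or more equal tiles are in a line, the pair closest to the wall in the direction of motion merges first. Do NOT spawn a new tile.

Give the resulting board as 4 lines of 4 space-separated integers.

Slide left:
row 0: [2, 64, 2, 2] -> [2, 64, 4, 0]
row 1: [4, 8, 0, 16] -> [4, 8, 16, 0]
row 2: [8, 2, 8, 8] -> [8, 2, 16, 0]
row 3: [0, 4, 16, 32] -> [4, 16, 32, 0]

Answer:  2 64  4  0
 4  8 16  0
 8  2 16  0
 4 16 32  0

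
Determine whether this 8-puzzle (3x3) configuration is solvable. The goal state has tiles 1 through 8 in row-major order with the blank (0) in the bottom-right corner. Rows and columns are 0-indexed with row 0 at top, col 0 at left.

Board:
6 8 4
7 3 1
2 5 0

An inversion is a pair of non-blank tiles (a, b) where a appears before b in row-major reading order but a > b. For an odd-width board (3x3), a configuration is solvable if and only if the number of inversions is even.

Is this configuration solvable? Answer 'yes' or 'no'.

Answer: yes

Derivation:
Inversions (pairs i<j in row-major order where tile[i] > tile[j] > 0): 20
20 is even, so the puzzle is solvable.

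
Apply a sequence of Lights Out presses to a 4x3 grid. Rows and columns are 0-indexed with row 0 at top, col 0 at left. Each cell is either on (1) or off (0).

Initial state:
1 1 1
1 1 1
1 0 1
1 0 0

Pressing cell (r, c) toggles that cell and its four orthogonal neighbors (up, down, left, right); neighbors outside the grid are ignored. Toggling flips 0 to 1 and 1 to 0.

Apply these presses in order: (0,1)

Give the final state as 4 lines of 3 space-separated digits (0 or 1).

Answer: 0 0 0
1 0 1
1 0 1
1 0 0

Derivation:
After press 1 at (0,1):
0 0 0
1 0 1
1 0 1
1 0 0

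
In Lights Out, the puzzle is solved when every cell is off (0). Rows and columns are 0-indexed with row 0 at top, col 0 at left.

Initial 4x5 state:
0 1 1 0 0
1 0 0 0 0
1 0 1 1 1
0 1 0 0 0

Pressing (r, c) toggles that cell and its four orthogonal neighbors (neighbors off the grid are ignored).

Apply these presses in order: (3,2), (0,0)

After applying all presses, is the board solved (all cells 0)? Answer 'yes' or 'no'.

Answer: no

Derivation:
After press 1 at (3,2):
0 1 1 0 0
1 0 0 0 0
1 0 0 1 1
0 0 1 1 0

After press 2 at (0,0):
1 0 1 0 0
0 0 0 0 0
1 0 0 1 1
0 0 1 1 0

Lights still on: 7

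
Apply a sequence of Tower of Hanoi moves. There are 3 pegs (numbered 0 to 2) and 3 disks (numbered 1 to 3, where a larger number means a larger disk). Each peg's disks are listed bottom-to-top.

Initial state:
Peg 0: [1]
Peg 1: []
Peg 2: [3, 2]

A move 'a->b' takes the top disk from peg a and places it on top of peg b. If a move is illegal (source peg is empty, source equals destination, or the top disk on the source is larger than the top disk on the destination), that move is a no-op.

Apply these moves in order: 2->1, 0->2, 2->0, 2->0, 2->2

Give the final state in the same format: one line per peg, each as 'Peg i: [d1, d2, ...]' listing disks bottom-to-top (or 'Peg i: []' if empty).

Answer: Peg 0: [1]
Peg 1: [2]
Peg 2: [3]

Derivation:
After move 1 (2->1):
Peg 0: [1]
Peg 1: [2]
Peg 2: [3]

After move 2 (0->2):
Peg 0: []
Peg 1: [2]
Peg 2: [3, 1]

After move 3 (2->0):
Peg 0: [1]
Peg 1: [2]
Peg 2: [3]

After move 4 (2->0):
Peg 0: [1]
Peg 1: [2]
Peg 2: [3]

After move 5 (2->2):
Peg 0: [1]
Peg 1: [2]
Peg 2: [3]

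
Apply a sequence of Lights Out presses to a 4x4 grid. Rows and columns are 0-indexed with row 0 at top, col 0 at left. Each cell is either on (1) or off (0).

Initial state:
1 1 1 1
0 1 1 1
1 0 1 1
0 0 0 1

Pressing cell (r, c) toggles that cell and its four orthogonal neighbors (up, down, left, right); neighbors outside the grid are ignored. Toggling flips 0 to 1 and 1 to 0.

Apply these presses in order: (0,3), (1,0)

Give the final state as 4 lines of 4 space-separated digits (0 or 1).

After press 1 at (0,3):
1 1 0 0
0 1 1 0
1 0 1 1
0 0 0 1

After press 2 at (1,0):
0 1 0 0
1 0 1 0
0 0 1 1
0 0 0 1

Answer: 0 1 0 0
1 0 1 0
0 0 1 1
0 0 0 1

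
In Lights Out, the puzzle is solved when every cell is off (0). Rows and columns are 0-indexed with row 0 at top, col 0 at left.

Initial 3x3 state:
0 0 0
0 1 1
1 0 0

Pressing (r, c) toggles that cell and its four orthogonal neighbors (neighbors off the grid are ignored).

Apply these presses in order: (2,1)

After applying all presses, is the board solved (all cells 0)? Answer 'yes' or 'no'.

Answer: no

Derivation:
After press 1 at (2,1):
0 0 0
0 0 1
0 1 1

Lights still on: 3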